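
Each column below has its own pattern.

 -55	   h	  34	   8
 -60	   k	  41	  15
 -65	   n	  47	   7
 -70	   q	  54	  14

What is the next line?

First component: −5 each step, so -55, -60, -65, -70 → -75.
Letter goes h, k, n, q → t (letters move forward 3 places in the alphabet).
Third component: 34, 41, 47, 54 → 60 (alternating steps +7, +6, +7, +6, …).
Fourth component goes 8, 15, 7, 14 → 6 (alternating steps +7, −8, +7, −8, …).
Putting it together: -75  t  60  6.

-75  t  60  6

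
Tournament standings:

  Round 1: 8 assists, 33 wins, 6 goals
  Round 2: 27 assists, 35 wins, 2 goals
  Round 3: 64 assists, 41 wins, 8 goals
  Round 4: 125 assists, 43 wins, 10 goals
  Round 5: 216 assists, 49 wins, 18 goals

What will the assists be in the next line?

343

For the assists, perfect cubes: 2³, 3³, 4³, …: 8, 27, 64, 125, 216 → 343.
Wins — alternating steps +2, +6, +2, +6, …: 33, 35, 41, 43, 49 → 51.
Goals: 6, 2, 8, 10, 18 → 28 (each term is the sum of the two before it).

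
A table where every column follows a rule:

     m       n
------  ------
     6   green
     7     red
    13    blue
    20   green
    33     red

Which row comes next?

Column m goes 6, 7, 13, 20, 33 → 53 (each term is the sum of the two before it).
Column n — repeats green → red → blue: green, red, blue, green, red → blue.
Putting it together: 53  blue.

53  blue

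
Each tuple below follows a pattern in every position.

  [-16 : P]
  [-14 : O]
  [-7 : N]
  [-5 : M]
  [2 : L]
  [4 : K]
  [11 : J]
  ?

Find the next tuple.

[13 : I]

First part: -16, -14, -7, -5, 2, 4, 11 → 13 (alternating steps +2, +7, +2, +7, …).
Letter — letters move back 1 place in the alphabet: P, O, N, M, L, K, J → I.
Putting it together: [13 : I].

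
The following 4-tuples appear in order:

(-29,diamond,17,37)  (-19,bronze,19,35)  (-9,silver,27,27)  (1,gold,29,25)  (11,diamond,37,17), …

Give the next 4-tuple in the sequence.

(21,bronze,39,15)

First slot: +10 each step, so -29, -19, -9, 1, 11 → 21.
For the rank, repeats diamond → bronze → silver → gold: diamond, bronze, silver, gold, diamond → bronze.
Third slot: 17, 19, 27, 29, 37 → 39 (alternating steps +2, +8, +2, +8, …).
Fourth slot — together with the third slot always sums to 54: 37, 35, 27, 25, 17 → 15.
Combining the parts gives (21,bronze,39,15).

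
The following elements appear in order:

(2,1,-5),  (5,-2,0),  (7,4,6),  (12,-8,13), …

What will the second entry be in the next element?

For the second entry, ×(-2) each step: 1, -2, 4, -8 → 16.

16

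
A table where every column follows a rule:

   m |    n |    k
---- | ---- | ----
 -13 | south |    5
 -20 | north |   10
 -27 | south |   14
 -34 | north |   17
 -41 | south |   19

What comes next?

Column m: −7 each step, so -13, -20, -27, -34, -41 → -48.
Column n: alternates south ↔ north; south, north, south, north, south → north.
For the column k, differences are 5, 4, 3, … (decreasing by 1 each time): 5, 10, 14, 17, 19 → 20.
Putting it together: -48  north  20.

-48  north  20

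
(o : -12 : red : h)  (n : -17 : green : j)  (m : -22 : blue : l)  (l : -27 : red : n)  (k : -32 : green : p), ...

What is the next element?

(j : -37 : blue : r)

First letter — letters move back 1 place in the alphabet: o, n, m, l, k → j.
For the second coordinate, −5 each step: -12, -17, -22, -27, -32 → -37.
Colour: repeats red → green → blue, so red, green, blue, red, green → blue.
Second letter: h, j, l, n, p → r (letters move forward 2 places in the alphabet).
So the next element is (j : -37 : blue : r).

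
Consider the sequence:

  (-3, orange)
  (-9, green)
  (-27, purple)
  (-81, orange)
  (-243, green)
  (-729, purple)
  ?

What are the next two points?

First value — ×3 each step: -3, -9, -27, -81, -243, -729 → -2187 → -6561.
Colour: repeats orange → green → purple; orange, green, purple, orange, green, purple → orange → green.
So the next two points are (-2187, orange) and (-6561, green).

(-2187, orange), (-6561, green)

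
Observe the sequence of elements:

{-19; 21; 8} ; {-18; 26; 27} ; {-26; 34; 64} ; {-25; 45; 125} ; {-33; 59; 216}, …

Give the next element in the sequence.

{-32; 76; 343}

First slot: alternating steps +1, −8, +1, −8, …, so -19, -18, -26, -25, -33 → -32.
Second slot: 21, 26, 34, 45, 59 → 76 (differences are 5, 8, 11, … (increasing by 3 each time)).
Third slot: perfect cubes: 2³, 3³, 4³, …, so 8, 27, 64, 125, 216 → 343.
So the next element is {-32; 76; 343}.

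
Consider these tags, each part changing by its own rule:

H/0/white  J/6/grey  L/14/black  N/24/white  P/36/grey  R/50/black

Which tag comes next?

Letter: letters move forward 2 places in the alphabet; H, J, L, N, P, R → T.
Second component goes 0, 6, 14, 24, 36, 50 → 66 (differences are 6, 8, 10, … (increasing by 2 each time)).
For the shade, repeats white → grey → black: white, grey, black, white, grey, black → white.
So the next tag is T/66/white.

T/66/white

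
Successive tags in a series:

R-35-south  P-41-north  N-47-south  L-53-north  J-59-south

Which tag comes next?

H-65-north

Letter: letters move back 2 places in the alphabet; R, P, N, L, J → H.
Second component — +6 each step: 35, 41, 47, 53, 59 → 65.
Direction: south, north, south, north, south → north (alternates south ↔ north).
So the next tag is H-65-north.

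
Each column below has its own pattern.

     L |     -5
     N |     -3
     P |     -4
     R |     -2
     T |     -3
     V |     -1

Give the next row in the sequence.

X  -2

Letter — letters move forward 2 places in the alphabet: L, N, P, R, T, V → X.
Second component: -5, -3, -4, -2, -3, -1 → -2 (alternating steps +2, −1, +2, −1, …).
Putting it together: X  -2.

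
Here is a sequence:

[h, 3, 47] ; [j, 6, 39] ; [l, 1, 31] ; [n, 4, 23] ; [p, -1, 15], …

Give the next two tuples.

Letter: h, j, l, n, p → r → t (letters move forward 2 places in the alphabet).
Second component goes 3, 6, 1, 4, -1 → 2 → -3 (alternating steps +3, −5, +3, −5, …).
Third component: 47, 39, 31, 23, 15 → 7 → -1 (−8 each step).
Putting the parts together: [r, 2, 7] and then [t, -3, -1].

[r, 2, 7], [t, -3, -1]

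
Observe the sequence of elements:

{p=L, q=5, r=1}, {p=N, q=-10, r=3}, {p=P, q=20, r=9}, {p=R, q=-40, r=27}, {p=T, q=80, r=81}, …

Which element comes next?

P: letters move forward 2 places in the alphabet, so L, N, P, R, T → V.
For the q, ×(-2) each step: 5, -10, 20, -40, 80 → -160.
R: ×3 each step; 1, 3, 9, 27, 81 → 243.
So the next element is {p=V, q=-160, r=243}.

{p=V, q=-160, r=243}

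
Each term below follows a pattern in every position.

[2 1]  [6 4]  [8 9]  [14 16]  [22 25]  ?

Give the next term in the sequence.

[36 36]

First component: each term is the sum of the two before it, so 2, 6, 8, 14, 22 → 36.
Second component goes 1, 4, 9, 16, 25 → 36 (perfect squares: 1², 2², 3², …).
Putting it together: [36 36].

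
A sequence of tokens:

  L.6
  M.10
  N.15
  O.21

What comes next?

For the letter, letters move forward 1 place in the alphabet: L, M, N, O → P.
Second component goes 6, 10, 15, 21 → 28 (differences are 4, 5, 6, … (increasing by 1 each time)).
So the next token is P.28.

P.28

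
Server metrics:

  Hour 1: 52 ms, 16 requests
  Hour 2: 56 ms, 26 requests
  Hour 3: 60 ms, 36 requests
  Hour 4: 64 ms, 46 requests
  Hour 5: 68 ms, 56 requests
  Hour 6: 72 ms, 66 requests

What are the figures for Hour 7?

Ms: 52, 56, 60, 64, 68, 72 → 76 (+4 each step).
Requests: +10 each step; 16, 26, 36, 46, 56, 66 → 76.
So the next row is 76 ms, 76 requests.

76 ms, 76 requests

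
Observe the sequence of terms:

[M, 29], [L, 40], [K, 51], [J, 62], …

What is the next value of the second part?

Second part goes 29, 40, 51, 62 → 73 (+11 each step).

73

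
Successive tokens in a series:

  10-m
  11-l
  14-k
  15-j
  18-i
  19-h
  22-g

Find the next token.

23-f

First component — alternating steps +1, +3, +1, +3, …: 10, 11, 14, 15, 18, 19, 22 → 23.
Letter — letters move back 1 place in the alphabet: m, l, k, j, i, h, g → f.
So the next token is 23-f.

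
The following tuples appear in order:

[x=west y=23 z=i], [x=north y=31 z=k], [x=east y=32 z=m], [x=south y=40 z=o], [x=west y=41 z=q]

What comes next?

[x=north y=49 z=s]

X goes west, north, east, south, west → north (repeats west → north → east → south).
Y goes 23, 31, 32, 40, 41 → 49 (alternating steps +8, +1, +8, +1, …).
For the z, letters move forward 2 places in the alphabet: i, k, m, o, q → s.
Putting it together: [x=north y=49 z=s].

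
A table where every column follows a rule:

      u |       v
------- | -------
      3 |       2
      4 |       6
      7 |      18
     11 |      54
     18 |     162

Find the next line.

29  486

Column u goes 3, 4, 7, 11, 18 → 29 (each term is the sum of the two before it).
Column v — ×3 each step: 2, 6, 18, 54, 162 → 486.
So the next line is 29  486.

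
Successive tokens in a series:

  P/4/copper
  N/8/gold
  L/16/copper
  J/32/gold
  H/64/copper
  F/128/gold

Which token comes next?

D/256/copper

Letter: letters move back 2 places in the alphabet; P, N, L, J, H, F → D.
Second component: ×2 each step; 4, 8, 16, 32, 64, 128 → 256.
Metal: alternates copper ↔ gold, so copper, gold, copper, gold, copper, gold → copper.
Combining the parts gives D/256/copper.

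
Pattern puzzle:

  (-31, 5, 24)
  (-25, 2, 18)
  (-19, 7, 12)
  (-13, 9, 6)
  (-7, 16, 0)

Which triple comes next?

(-1, 25, -6)

First coordinate: +6 each step; -31, -25, -19, -13, -7 → -1.
Second coordinate: each term is the sum of the two before it, so 5, 2, 7, 9, 16 → 25.
Third coordinate goes 24, 18, 12, 6, 0 → -6 (together with the first coordinate always sums to -7).
So the next triple is (-1, 25, -6).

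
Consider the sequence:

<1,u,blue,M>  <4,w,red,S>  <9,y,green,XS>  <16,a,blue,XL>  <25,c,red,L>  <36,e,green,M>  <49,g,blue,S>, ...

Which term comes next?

First part: perfect squares: 1², 2², 3², …, so 1, 4, 9, 16, 25, 36, 49 → 64.
Letter goes u, w, y, a, c, e, g → i (letters move forward 2 places in the alphabet, wrapping Z→A).
Colour — repeats blue → red → green: blue, red, green, blue, red, green, blue → red.
Size — repeats M → S → XS → XL → L: M, S, XS, XL, L, M, S → XS.
Putting it together: <64,i,red,XS>.

<64,i,red,XS>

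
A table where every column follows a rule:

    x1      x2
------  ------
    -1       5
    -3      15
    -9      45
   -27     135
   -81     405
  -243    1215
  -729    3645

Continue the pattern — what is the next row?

Column x1 — ×3 each step: -1, -3, -9, -27, -81, -243, -729 → -2187.
Column x2: ×3 each step; 5, 15, 45, 135, 405, 1215, 3645 → 10935.
Putting it together: -2187  10935.

-2187  10935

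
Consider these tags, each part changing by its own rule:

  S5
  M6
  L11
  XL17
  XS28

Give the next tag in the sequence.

S45

Size — runs through clothing sizes XS→XL: S, M, L, XL, XS → S.
Second component: 5, 6, 11, 17, 28 → 45 (each term is the sum of the two before it).
Putting it together: S45.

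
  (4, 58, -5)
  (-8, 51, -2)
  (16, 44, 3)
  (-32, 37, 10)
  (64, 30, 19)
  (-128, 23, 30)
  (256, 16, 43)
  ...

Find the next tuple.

(-512, 9, 58)

First part goes 4, -8, 16, -32, 64, -128, 256 → -512 (×(-2) each step).
Second part: 58, 51, 44, 37, 30, 23, 16 → 9 (−7 each step).
Third part: -5, -2, 3, 10, 19, 30, 43 → 58 (differences are 3, 5, 7, … (increasing by 2 each time)).
Putting it together: (-512, 9, 58).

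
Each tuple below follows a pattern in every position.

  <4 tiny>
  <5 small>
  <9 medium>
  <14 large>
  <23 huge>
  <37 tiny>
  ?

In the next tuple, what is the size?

small

Size: repeats tiny → small → medium → large → huge; tiny, small, medium, large, huge, tiny → small.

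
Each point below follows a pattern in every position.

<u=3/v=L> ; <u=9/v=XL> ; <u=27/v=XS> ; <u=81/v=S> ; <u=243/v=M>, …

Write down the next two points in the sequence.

<u=729/v=L>, <u=2187/v=XL>

For the u, ×3 each step: 3, 9, 27, 81, 243 → 729 → 2187.
V: runs through clothing sizes XS→XL; L, XL, XS, S, M → L → XL.
Putting the parts together: <u=729/v=L> and then <u=2187/v=XL>.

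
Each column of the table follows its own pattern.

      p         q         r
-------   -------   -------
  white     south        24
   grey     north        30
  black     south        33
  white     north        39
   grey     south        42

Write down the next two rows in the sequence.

Column p: white, grey, black, white, grey → black → white (repeats white → grey → black).
Column q — alternates south ↔ north: south, north, south, north, south → north → south.
Column r goes 24, 30, 33, 39, 42 → 48 → 51 (alternating steps +6, +3, +6, +3, …).
Putting the parts together: black  north  48 and then white  south  51.

black  north  48; white  south  51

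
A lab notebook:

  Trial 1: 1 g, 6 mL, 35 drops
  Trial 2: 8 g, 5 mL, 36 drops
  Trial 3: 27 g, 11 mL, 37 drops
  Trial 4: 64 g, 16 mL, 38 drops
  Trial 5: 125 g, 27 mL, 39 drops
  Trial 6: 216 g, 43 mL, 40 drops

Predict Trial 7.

G: 1, 8, 27, 64, 125, 216 → 343 (perfect cubes: 1³, 2³, 3³, …).
ML — each term is the sum of the two before it: 6, 5, 11, 16, 27, 43 → 70.
Drops — +1 each step: 35, 36, 37, 38, 39, 40 → 41.
Putting it together: 343 g, 70 mL, 41 drops.

343 g, 70 mL, 41 drops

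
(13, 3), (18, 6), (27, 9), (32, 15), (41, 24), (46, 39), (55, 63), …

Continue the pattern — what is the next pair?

(60, 102)

First value: alternating steps +5, +9, +5, +9, …, so 13, 18, 27, 32, 41, 46, 55 → 60.
Second value — each term is the sum of the two before it: 3, 6, 9, 15, 24, 39, 63 → 102.
Combining the parts gives (60, 102).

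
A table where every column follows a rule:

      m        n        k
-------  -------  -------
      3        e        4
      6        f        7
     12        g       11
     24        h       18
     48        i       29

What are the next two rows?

96  j  47; 192  k  76

Column m goes 3, 6, 12, 24, 48 → 96 → 192 (×2 each step).
Column n: e, f, g, h, i → j → k (letters move forward 1 place in the alphabet).
Column k: 4, 7, 11, 18, 29 → 47 → 76 (each term is the sum of the two before it).
So the next two rows are 96  j  47 and 192  k  76.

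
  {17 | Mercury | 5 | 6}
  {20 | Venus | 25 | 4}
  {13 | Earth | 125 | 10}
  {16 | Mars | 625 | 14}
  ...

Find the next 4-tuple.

{9 | Jupiter | 3125 | 24}

First value: alternating steps +3, −7, +3, −7, …; 17, 20, 13, 16 → 9.
Planet: runs through the planets Mercury→Neptune, so Mercury, Venus, Earth, Mars → Jupiter.
Third value: ×5 each step; 5, 25, 125, 625 → 3125.
Fourth value: 6, 4, 10, 14 → 24 (each term is the sum of the two before it).
So the next 4-tuple is {9 | Jupiter | 3125 | 24}.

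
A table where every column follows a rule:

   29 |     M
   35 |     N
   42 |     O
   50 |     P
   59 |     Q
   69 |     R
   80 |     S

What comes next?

92  T

First component: differences are 6, 7, 8, … (increasing by 1 each time); 29, 35, 42, 50, 59, 69, 80 → 92.
Letter — letters move forward 1 place in the alphabet: M, N, O, P, Q, R, S → T.
Putting it together: 92  T.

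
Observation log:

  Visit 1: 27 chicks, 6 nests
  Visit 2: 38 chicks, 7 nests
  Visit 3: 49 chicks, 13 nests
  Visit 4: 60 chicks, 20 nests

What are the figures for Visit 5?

71 chicks, 33 nests

Chicks — +11 each step: 27, 38, 49, 60 → 71.
Nests: 6, 7, 13, 20 → 33 (each term is the sum of the two before it).
Putting it together: 71 chicks, 33 nests.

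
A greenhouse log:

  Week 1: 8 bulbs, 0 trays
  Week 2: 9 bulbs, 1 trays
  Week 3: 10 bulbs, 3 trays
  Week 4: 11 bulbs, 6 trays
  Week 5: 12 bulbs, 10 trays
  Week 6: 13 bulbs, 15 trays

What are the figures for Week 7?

14 bulbs, 21 trays

Bulbs: 8, 9, 10, 11, 12, 13 → 14 (+1 each step).
Trays: differences are 1, 2, 3, … (increasing by 1 each time); 0, 1, 3, 6, 10, 15 → 21.
Putting it together: 14 bulbs, 21 trays.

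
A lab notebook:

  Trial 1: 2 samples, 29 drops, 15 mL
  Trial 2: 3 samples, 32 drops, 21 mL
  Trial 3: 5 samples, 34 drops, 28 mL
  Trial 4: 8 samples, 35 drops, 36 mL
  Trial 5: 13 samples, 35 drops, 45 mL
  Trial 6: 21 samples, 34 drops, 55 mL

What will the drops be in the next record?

32

Drops: differences are 3, 2, 1, … (decreasing by 1 each time); 29, 32, 34, 35, 35, 34 → 32.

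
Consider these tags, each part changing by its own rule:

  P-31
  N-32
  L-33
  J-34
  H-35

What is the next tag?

Letter goes P, N, L, J, H → F (letters move back 2 places in the alphabet).
Second component goes 31, 32, 33, 34, 35 → 36 (+1 each step).
Putting it together: F-36.

F-36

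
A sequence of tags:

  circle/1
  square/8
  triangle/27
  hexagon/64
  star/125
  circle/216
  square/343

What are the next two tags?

Shape — repeats circle → square → triangle → hexagon → star: circle, square, triangle, hexagon, star, circle, square → triangle → hexagon.
Second component: 1, 8, 27, 64, 125, 216, 343 → 512 → 729 (perfect cubes: 1³, 2³, 3³, …).
So the next two tags are triangle/512 and hexagon/729.

triangle/512, hexagon/729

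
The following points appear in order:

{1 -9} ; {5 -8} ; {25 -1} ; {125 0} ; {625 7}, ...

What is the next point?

First entry — ×5 each step: 1, 5, 25, 125, 625 → 3125.
Second entry: alternating steps +1, +7, +1, +7, …; -9, -8, -1, 0, 7 → 8.
So the next point is {3125 8}.

{3125 8}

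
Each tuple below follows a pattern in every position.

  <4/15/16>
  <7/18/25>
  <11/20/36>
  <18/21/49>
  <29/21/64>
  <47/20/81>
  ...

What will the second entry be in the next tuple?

First entry goes 4, 7, 11, 18, 29, 47 → 76 (each term is the sum of the two before it).
Second entry — differences are 3, 2, 1, … (decreasing by 1 each time): 15, 18, 20, 21, 21, 20 → 18.
Third entry goes 16, 25, 36, 49, 64, 81 → 100 (perfect squares: 4², 5², 6², …).

18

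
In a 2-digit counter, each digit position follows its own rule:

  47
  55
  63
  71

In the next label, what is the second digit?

Second digit: −2 each step, mod 10, so 7, 5, 3, 1 → 9.

9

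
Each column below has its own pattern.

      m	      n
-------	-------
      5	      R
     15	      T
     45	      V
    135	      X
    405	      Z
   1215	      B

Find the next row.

Column m: 5, 15, 45, 135, 405, 1215 → 3645 (×3 each step).
Column n — letters move forward 2 places in the alphabet, wrapping Z→A: R, T, V, X, Z, B → D.
So the next row is 3645  D.

3645  D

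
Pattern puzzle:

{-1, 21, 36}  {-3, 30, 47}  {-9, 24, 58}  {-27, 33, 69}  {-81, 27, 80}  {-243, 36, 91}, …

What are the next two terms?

{-729, 30, 102}, {-2187, 39, 113}

First coordinate — ×3 each step: -1, -3, -9, -27, -81, -243 → -729 → -2187.
Second coordinate: 21, 30, 24, 33, 27, 36 → 30 → 39 (alternating steps +9, −6, +9, −6, …).
Third coordinate goes 36, 47, 58, 69, 80, 91 → 102 → 113 (+11 each step).
So the next two terms are {-729, 30, 102} and {-2187, 39, 113}.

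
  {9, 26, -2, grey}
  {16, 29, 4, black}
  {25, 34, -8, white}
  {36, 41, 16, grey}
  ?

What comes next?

For the first component, perfect squares: 3², 4², 5², …: 9, 16, 25, 36 → 49.
Second component: differences are 3, 5, 7, … (increasing by 2 each time), so 26, 29, 34, 41 → 50.
Third component — ×(-2) each step: -2, 4, -8, 16 → -32.
For the shade, repeats grey → black → white: grey, black, white, grey → black.
Putting it together: {49, 50, -32, black}.

{49, 50, -32, black}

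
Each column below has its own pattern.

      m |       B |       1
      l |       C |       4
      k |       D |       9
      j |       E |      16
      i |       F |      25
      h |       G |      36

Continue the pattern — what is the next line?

g  H  49

First letter: letters move back 1 place in the alphabet, so m, l, k, j, i, h → g.
Second letter: letters move forward 1 place in the alphabet, so B, C, D, E, F, G → H.
Third component: perfect squares: 1², 2², 3², …; 1, 4, 9, 16, 25, 36 → 49.
Combining the parts gives g  H  49.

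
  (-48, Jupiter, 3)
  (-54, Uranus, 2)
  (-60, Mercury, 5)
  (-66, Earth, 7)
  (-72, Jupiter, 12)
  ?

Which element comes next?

For the first coordinate, −6 each step: -48, -54, -60, -66, -72 → -78.
Planet — repeats Jupiter → Uranus → Mercury → Earth: Jupiter, Uranus, Mercury, Earth, Jupiter → Uranus.
For the third coordinate, each term is the sum of the two before it: 3, 2, 5, 7, 12 → 19.
Putting it together: (-78, Uranus, 19).

(-78, Uranus, 19)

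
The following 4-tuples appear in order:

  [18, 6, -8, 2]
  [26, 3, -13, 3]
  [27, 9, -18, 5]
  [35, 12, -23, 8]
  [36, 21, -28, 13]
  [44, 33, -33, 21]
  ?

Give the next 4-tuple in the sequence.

[45, 54, -38, 34]

First component goes 18, 26, 27, 35, 36, 44 → 45 (alternating steps +8, +1, +8, +1, …).
For the second component, each term is the sum of the two before it: 6, 3, 9, 12, 21, 33 → 54.
Third component — −5 each step: -8, -13, -18, -23, -28, -33 → -38.
Fourth component — each term is the sum of the two before it: 2, 3, 5, 8, 13, 21 → 34.
So the next 4-tuple is [45, 54, -38, 34].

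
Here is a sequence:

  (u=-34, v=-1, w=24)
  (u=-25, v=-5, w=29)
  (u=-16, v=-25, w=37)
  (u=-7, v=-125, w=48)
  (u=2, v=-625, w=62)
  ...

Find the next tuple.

(u=11, v=-3125, w=79)

U: +9 each step; -34, -25, -16, -7, 2 → 11.
V: ×5 each step, so -1, -5, -25, -125, -625 → -3125.
W: 24, 29, 37, 48, 62 → 79 (differences are 5, 8, 11, … (increasing by 3 each time)).
So the next tuple is (u=11, v=-3125, w=79).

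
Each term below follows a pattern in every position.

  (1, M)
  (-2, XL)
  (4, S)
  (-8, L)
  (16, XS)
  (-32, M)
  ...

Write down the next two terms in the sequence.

(64, XL), (-128, S)

First component — ×(-2) each step: 1, -2, 4, -8, 16, -32 → 64 → -128.
Size: M, XL, S, L, XS, M → XL → S (repeats M → XL → S → L → XS).
So the next two terms are (64, XL) and (-128, S).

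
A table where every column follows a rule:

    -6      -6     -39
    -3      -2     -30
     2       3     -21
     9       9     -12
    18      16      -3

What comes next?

29  24  6

First component: -6, -3, 2, 9, 18 → 29 (differences are 3, 5, 7, … (increasing by 2 each time)).
Second component: -6, -2, 3, 9, 16 → 24 (differences are 4, 5, 6, … (increasing by 1 each time)).
Third component goes -39, -30, -21, -12, -3 → 6 (+9 each step).
So the next row is 29  24  6.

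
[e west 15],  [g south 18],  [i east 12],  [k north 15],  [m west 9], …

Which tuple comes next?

Letter: letters move forward 2 places in the alphabet, so e, g, i, k, m → o.
Direction — repeats west → south → east → north: west, south, east, north, west → south.
Third value — alternating steps +3, −6, +3, −6, …: 15, 18, 12, 15, 9 → 12.
Combining the parts gives [o south 12].

[o south 12]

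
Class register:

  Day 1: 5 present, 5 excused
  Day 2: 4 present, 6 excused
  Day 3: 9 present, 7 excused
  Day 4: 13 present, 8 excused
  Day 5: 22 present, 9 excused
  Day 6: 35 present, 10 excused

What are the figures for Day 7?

57 present, 11 excused

For the present, each term is the sum of the two before it: 5, 4, 9, 13, 22, 35 → 57.
Excused goes 5, 6, 7, 8, 9, 10 → 11 (+1 each step).
So the next record is 57 present, 11 excused.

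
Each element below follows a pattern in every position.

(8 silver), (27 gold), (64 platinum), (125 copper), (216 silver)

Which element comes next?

(343 gold)

First part goes 8, 27, 64, 125, 216 → 343 (perfect cubes: 2³, 3³, 4³, …).
Metal: silver, gold, platinum, copper, silver → gold (repeats silver → gold → platinum → copper).
Combining the parts gives (343 gold).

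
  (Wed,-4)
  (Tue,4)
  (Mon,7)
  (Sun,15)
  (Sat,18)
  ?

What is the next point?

Day: runs backward through the weekdays Mon→Sun, so Wed, Tue, Mon, Sun, Sat → Fri.
Second entry — alternating steps +8, +3, +8, +3, …: -4, 4, 7, 15, 18 → 26.
Putting it together: (Fri,26).

(Fri,26)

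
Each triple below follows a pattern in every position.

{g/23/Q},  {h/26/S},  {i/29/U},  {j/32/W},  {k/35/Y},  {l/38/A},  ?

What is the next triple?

First letter: letters move forward 1 place in the alphabet; g, h, i, j, k, l → m.
Second coordinate: 23, 26, 29, 32, 35, 38 → 41 (+3 each step).
Second letter goes Q, S, U, W, Y, A → C (letters move forward 2 places in the alphabet, wrapping Z→A).
Combining the parts gives {m/41/C}.

{m/41/C}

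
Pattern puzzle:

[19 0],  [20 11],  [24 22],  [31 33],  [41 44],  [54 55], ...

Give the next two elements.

[70 66], [89 77]

First value goes 19, 20, 24, 31, 41, 54 → 70 → 89 (differences are 1, 4, 7, … (increasing by 3 each time)).
Second value: +11 each step; 0, 11, 22, 33, 44, 55 → 66 → 77.
So the next two elements are [70 66] and [89 77].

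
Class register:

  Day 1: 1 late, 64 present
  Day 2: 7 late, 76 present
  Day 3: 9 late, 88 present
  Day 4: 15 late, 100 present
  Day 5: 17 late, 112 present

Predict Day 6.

Late: alternating steps +6, +2, +6, +2, …; 1, 7, 9, 15, 17 → 23.
Present goes 64, 76, 88, 100, 112 → 124 (+12 each step).
So the next record is 23 late, 124 present.

23 late, 124 present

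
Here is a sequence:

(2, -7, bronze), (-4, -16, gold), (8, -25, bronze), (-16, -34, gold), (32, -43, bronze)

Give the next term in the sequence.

For the first component, ×(-2) each step: 2, -4, 8, -16, 32 → -64.
For the second component, −9 each step: -7, -16, -25, -34, -43 → -52.
Rank: alternates bronze ↔ gold; bronze, gold, bronze, gold, bronze → gold.
So the next term is (-64, -52, gold).

(-64, -52, gold)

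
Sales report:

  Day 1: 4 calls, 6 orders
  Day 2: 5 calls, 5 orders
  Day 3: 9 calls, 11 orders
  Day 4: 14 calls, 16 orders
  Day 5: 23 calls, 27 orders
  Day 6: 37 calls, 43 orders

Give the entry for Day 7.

Calls: each term is the sum of the two before it; 4, 5, 9, 14, 23, 37 → 60.
Orders: each term is the sum of the two before it, so 6, 5, 11, 16, 27, 43 → 70.
So the next row is 60 calls, 70 orders.

60 calls, 70 orders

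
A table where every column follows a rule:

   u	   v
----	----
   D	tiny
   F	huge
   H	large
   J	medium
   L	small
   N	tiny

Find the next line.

P  huge

Column u goes D, F, H, J, L, N → P (letters move forward 2 places in the alphabet).
Column v: tiny, huge, large, medium, small, tiny → huge (repeats tiny → huge → large → medium → small).
Combining the parts gives P  huge.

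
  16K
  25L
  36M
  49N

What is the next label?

First component goes 16, 25, 36, 49 → 64 (perfect squares: 4², 5², 6², …).
Letter — letters move forward 1 place in the alphabet: K, L, M, N → O.
Combining the parts gives 64O.

64O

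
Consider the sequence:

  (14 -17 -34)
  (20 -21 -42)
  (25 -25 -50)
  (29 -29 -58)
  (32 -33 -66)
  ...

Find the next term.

(34 -37 -74)

First value: 14, 20, 25, 29, 32 → 34 (differences are 6, 5, 4, … (decreasing by 1 each time)).
Second value: −4 each step, so -17, -21, -25, -29, -33 → -37.
Third value: always 2 × the second value, so -34, -42, -50, -58, -66 → -74.
Putting it together: (34 -37 -74).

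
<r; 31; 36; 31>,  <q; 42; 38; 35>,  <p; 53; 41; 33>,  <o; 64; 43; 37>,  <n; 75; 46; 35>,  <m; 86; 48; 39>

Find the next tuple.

Letter: letters move back 1 place in the alphabet, so r, q, p, o, n, m → l.
Second entry: +11 each step; 31, 42, 53, 64, 75, 86 → 97.
Third entry: 36, 38, 41, 43, 46, 48 → 51 (alternating steps +2, +3, +2, +3, …).
Fourth entry — alternating steps +4, −2, +4, −2, …: 31, 35, 33, 37, 35, 39 → 37.
So the next tuple is <l; 97; 51; 37>.

<l; 97; 51; 37>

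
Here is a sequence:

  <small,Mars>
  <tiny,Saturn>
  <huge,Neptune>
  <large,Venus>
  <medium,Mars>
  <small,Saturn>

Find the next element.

<tiny,Neptune>

For the size, repeats small → tiny → huge → large → medium: small, tiny, huge, large, medium, small → tiny.
Planet — repeats Mars → Saturn → Neptune → Venus: Mars, Saturn, Neptune, Venus, Mars, Saturn → Neptune.
So the next element is <tiny,Neptune>.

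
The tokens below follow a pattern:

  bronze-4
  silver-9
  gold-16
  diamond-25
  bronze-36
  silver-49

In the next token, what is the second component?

Second component goes 4, 9, 16, 25, 36, 49 → 64 (perfect squares: 2², 3², 4², …).

64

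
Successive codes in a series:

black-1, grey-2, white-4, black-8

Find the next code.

grey-16

Shade: repeats black → grey → white, so black, grey, white, black → grey.
Second component: ×2 each step; 1, 2, 4, 8 → 16.
Combining the parts gives grey-16.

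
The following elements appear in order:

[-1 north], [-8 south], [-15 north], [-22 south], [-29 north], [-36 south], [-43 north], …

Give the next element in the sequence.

For the first slot, −7 each step: -1, -8, -15, -22, -29, -36, -43 → -50.
For the direction, alternates north ↔ south: north, south, north, south, north, south, north → south.
Combining the parts gives [-50 south].

[-50 south]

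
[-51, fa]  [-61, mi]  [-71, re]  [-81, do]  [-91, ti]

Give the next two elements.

[-101, la], [-111, sol]

First slot: -51, -61, -71, -81, -91 → -101 → -111 (−10 each step).
Note: fa, mi, re, do, ti → la → sol (runs backward through the solfège scale do→ti).
Putting the parts together: [-101, la] and then [-111, sol].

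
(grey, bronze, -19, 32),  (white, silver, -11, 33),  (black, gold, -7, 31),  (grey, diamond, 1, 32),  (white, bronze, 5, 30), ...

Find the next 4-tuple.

Shade: grey, white, black, grey, white → black (repeats grey → white → black).
Rank: repeats bronze → silver → gold → diamond, so bronze, silver, gold, diamond, bronze → silver.
Third part: alternating steps +8, +4, +8, +4, …; -19, -11, -7, 1, 5 → 13.
Fourth part: alternating steps +1, −2, +1, −2, …, so 32, 33, 31, 32, 30 → 31.
Combining the parts gives (black, silver, 13, 31).

(black, silver, 13, 31)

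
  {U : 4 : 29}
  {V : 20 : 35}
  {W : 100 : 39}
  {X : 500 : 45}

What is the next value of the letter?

Letter: letters move forward 1 place in the alphabet; U, V, W, X → Y.
Second value: 4, 20, 100, 500 → 2500 (×5 each step).
Third value: alternating steps +6, +4, +6, +4, …, so 29, 35, 39, 45 → 49.

Y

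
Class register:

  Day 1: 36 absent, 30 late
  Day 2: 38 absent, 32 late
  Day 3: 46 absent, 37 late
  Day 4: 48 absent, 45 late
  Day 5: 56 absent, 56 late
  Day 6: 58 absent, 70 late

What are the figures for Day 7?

Absent goes 36, 38, 46, 48, 56, 58 → 66 (alternating steps +2, +8, +2, +8, …).
Late: 30, 32, 37, 45, 56, 70 → 87 (differences are 2, 5, 8, … (increasing by 3 each time)).
So the next row is 66 absent, 87 late.

66 absent, 87 late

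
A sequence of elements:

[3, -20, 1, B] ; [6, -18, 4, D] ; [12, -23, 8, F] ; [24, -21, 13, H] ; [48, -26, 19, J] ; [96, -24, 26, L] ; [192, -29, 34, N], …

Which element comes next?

[384, -27, 43, P]

First part: 3, 6, 12, 24, 48, 96, 192 → 384 (×2 each step).
Second part — alternating steps +2, −5, +2, −5, …: -20, -18, -23, -21, -26, -24, -29 → -27.
Third part: 1, 4, 8, 13, 19, 26, 34 → 43 (differences are 3, 4, 5, … (increasing by 1 each time)).
Letter: B, D, F, H, J, L, N → P (letters move forward 2 places in the alphabet).
Putting it together: [384, -27, 43, P].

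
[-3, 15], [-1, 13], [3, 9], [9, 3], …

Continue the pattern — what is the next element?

First component: differences are 2, 4, 6, … (increasing by 2 each time); -3, -1, 3, 9 → 17.
For the second component, together with the first component always sums to 12: 15, 13, 9, 3 → -5.
Putting it together: [17, -5].

[17, -5]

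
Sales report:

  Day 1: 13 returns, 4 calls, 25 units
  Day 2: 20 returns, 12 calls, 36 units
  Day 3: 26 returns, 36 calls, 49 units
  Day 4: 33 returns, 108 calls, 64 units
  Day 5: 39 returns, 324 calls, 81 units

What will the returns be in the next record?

Returns goes 13, 20, 26, 33, 39 → 46 (alternating steps +7, +6, +7, +6, …).
Calls: 4, 12, 36, 108, 324 → 972 (×3 each step).
For the units, perfect squares: 5², 6², 7², …: 25, 36, 49, 64, 81 → 100.

46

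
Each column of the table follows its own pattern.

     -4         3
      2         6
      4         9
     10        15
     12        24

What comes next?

18  39

First component: alternating steps +6, +2, +6, +2, …; -4, 2, 4, 10, 12 → 18.
Second component: each term is the sum of the two before it; 3, 6, 9, 15, 24 → 39.
Combining the parts gives 18  39.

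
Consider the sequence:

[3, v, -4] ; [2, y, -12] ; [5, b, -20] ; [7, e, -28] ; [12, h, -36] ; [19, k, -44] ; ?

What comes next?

[31, n, -52]

First part — each term is the sum of the two before it: 3, 2, 5, 7, 12, 19 → 31.
Letter goes v, y, b, e, h, k → n (letters move forward 3 places in the alphabet, wrapping Z→A).
Third part — −8 each step: -4, -12, -20, -28, -36, -44 → -52.
So the next term is [31, n, -52].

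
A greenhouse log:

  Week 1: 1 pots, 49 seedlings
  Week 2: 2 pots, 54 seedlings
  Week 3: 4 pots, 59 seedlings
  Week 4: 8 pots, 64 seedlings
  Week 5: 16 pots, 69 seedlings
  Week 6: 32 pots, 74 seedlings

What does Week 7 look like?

64 pots, 79 seedlings

Pots: ×2 each step, so 1, 2, 4, 8, 16, 32 → 64.
Seedlings goes 49, 54, 59, 64, 69, 74 → 79 (+5 each step).
Putting it together: 64 pots, 79 seedlings.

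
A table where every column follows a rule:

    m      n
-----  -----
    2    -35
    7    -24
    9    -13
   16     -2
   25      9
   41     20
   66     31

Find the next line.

For the column m, each term is the sum of the two before it: 2, 7, 9, 16, 25, 41, 66 → 107.
Column n: -35, -24, -13, -2, 9, 20, 31 → 42 (+11 each step).
Combining the parts gives 107  42.

107  42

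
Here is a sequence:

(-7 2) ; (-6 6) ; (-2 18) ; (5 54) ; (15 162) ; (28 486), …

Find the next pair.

First component goes -7, -6, -2, 5, 15, 28 → 44 (differences are 1, 4, 7, … (increasing by 3 each time)).
Second component — ×3 each step: 2, 6, 18, 54, 162, 486 → 1458.
So the next pair is (44 1458).

(44 1458)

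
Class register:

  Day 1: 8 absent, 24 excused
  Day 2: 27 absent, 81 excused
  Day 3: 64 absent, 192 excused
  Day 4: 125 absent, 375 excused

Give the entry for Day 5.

216 absent, 648 excused

Absent: 8, 27, 64, 125 → 216 (perfect cubes: 2³, 3³, 4³, …).
Excused — always 3 × the absent: 24, 81, 192, 375 → 648.
Combining the parts gives 216 absent, 648 excused.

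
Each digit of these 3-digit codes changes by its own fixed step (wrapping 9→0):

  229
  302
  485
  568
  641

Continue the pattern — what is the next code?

First digit goes 2, 3, 4, 5, 6 → 7 (+1 each step, mod 10).
Second digit goes 2, 0, 8, 6, 4 → 2 (−2 each step, mod 10).
Third digit: 9, 2, 5, 8, 1 → 4 (+3 each step, mod 10).
So the next code is 724.

724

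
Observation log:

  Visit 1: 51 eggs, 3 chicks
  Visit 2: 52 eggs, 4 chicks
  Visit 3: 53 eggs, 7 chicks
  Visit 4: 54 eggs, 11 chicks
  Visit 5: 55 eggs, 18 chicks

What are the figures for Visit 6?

Eggs: +1 each step; 51, 52, 53, 54, 55 → 56.
Chicks — each term is the sum of the two before it: 3, 4, 7, 11, 18 → 29.
So the next line is 56 eggs, 29 chicks.

56 eggs, 29 chicks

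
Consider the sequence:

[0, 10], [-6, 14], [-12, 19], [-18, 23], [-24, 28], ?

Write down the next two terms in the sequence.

[-30, 32], [-36, 37]

For the first slot, −6 each step: 0, -6, -12, -18, -24 → -30 → -36.
Second slot — alternating steps +4, +5, +4, +5, …: 10, 14, 19, 23, 28 → 32 → 37.
Putting the parts together: [-30, 32] and then [-36, 37].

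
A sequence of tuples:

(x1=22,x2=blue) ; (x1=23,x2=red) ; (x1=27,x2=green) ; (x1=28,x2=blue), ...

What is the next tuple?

For the x1, alternating steps +1, +4, +1, +4, …: 22, 23, 27, 28 → 32.
X2 goes blue, red, green, blue → red (repeats blue → red → green).
Putting it together: (x1=32,x2=red).

(x1=32,x2=red)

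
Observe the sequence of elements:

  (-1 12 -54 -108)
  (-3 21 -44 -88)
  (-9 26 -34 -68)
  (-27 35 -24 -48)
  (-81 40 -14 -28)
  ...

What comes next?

(-243 49 -4 -8)

First coordinate: ×3 each step, so -1, -3, -9, -27, -81 → -243.
Second coordinate goes 12, 21, 26, 35, 40 → 49 (alternating steps +9, +5, +9, +5, …).
Third coordinate — +10 each step: -54, -44, -34, -24, -14 → -4.
Fourth coordinate goes -108, -88, -68, -48, -28 → -8 (always 2 × the third coordinate).
Putting it together: (-243 49 -4 -8).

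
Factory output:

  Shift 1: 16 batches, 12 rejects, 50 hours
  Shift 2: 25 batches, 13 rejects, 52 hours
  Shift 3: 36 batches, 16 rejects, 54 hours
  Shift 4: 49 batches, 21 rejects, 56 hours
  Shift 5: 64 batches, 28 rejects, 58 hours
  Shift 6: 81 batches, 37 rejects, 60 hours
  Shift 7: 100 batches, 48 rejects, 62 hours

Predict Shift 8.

Batches: perfect squares: 4², 5², 6², …; 16, 25, 36, 49, 64, 81, 100 → 121.
Rejects: differences are 1, 3, 5, … (increasing by 2 each time), so 12, 13, 16, 21, 28, 37, 48 → 61.
Hours: +2 each step; 50, 52, 54, 56, 58, 60, 62 → 64.
So the next line is 121 batches, 61 rejects, 64 hours.

121 batches, 61 rejects, 64 hours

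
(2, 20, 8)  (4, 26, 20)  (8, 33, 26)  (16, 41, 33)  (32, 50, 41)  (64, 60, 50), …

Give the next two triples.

(128, 71, 60), (256, 83, 71)

First coordinate: 2, 4, 8, 16, 32, 64 → 128 → 256 (×2 each step).
Second coordinate — differences are 6, 7, 8, … (increasing by 1 each time): 20, 26, 33, 41, 50, 60 → 71 → 83.
Third coordinate: always the previous value of the second coordinate; 8, 20, 26, 33, 41, 50 → 60 → 71.
Putting the parts together: (128, 71, 60) and then (256, 83, 71).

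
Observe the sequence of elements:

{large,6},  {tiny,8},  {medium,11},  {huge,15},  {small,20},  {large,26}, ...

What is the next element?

Size: large, tiny, medium, huge, small, large → tiny (repeats large → tiny → medium → huge → small).
Second component: differences are 2, 3, 4, … (increasing by 1 each time); 6, 8, 11, 15, 20, 26 → 33.
So the next element is {tiny,33}.

{tiny,33}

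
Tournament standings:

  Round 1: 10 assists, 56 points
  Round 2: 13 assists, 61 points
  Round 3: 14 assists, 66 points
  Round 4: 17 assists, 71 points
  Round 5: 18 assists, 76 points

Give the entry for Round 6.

21 assists, 81 points

Assists — alternating steps +3, +1, +3, +1, …: 10, 13, 14, 17, 18 → 21.
Points: +5 each step, so 56, 61, 66, 71, 76 → 81.
Combining the parts gives 21 assists, 81 points.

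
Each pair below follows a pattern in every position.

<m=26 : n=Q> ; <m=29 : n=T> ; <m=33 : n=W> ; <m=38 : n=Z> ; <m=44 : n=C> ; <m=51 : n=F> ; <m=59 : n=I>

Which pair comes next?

<m=68 : n=L>

M: differences are 3, 4, 5, … (increasing by 1 each time); 26, 29, 33, 38, 44, 51, 59 → 68.
For the n, letters move forward 3 places in the alphabet, wrapping Z→A: Q, T, W, Z, C, F, I → L.
Putting it together: <m=68 : n=L>.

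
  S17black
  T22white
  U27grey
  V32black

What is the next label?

W37white

Letter — letters move forward 1 place in the alphabet: S, T, U, V → W.
Second component: +5 each step, so 17, 22, 27, 32 → 37.
Shade: black, white, grey, black → white (repeats black → white → grey).
Putting it together: W37white.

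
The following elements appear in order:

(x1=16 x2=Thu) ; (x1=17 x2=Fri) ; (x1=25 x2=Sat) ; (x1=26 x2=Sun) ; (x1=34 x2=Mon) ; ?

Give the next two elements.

For the x1, alternating steps +1, +8, +1, +8, …: 16, 17, 25, 26, 34 → 35 → 43.
X2 — runs through the weekdays Mon→Sun: Thu, Fri, Sat, Sun, Mon → Tue → Wed.
So the next two elements are (x1=35 x2=Tue) and (x1=43 x2=Wed).

(x1=35 x2=Tue), (x1=43 x2=Wed)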